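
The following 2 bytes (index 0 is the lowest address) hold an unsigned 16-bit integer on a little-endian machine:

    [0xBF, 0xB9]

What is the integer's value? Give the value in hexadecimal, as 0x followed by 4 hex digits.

0xB9BF

Little-endian stores the least-significant byte at the lowest address.
Reassemble most-significant byte first: B9 BF → 0xB9BF.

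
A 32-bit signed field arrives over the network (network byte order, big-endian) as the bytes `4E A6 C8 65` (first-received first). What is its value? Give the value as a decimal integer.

1319553125

Big-endian: lowest address holds the most-significant byte.
The bytes are already most-significant first: 0x4EA6C865.
0x4EA6C865 = 1319553125.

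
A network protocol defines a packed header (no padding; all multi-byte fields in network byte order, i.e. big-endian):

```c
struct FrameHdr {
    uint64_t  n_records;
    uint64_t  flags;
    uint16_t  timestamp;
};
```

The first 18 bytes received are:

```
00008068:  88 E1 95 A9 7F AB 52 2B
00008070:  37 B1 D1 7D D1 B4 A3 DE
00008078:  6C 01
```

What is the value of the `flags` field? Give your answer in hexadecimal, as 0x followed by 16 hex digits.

0x37B1D17DD1B4A3DE

`flags` follows `n_records` (8 bytes), so it starts at byte offset 8 and occupies 8 bytes.
Bytes at offsets 8..15: 37 B1 D1 7D D1 B4 A3 DE.
Big-endian: lowest address holds the most-significant byte.
The bytes are already most-significant first: 0x37B1D17DD1B4A3DE.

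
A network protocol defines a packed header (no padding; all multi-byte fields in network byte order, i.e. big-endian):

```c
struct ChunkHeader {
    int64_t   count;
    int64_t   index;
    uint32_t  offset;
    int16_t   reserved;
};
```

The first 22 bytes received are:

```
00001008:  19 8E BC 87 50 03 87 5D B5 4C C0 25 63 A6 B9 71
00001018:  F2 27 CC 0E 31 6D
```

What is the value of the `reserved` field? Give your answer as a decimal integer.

`reserved` follows `count` (8 B), `index` (8 B), `offset` (4 B), so it starts at offset 8 + 8 + 4 = 20 and occupies 2 bytes.
Bytes at offsets 20..21: 31 6D.
In big-endian order the high byte comes first in memory.
The bytes are already most-significant first: 0x316D.
0x316D = 12653.

12653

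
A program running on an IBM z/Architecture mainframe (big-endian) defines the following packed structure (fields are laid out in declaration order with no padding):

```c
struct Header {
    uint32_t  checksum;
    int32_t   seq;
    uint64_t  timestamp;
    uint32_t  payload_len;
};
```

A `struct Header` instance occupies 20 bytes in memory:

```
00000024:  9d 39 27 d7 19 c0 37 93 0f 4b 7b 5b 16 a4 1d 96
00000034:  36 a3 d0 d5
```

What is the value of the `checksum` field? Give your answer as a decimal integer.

2637768663

`checksum` is the first field, at byte offset 0, occupying 4 bytes.
Bytes at offsets 0..3: 9D 39 27 D7.
In big-endian order the high byte comes first in memory.
The bytes are already most-significant first: 0x9D3927D7.
0x9D3927D7 = 2637768663.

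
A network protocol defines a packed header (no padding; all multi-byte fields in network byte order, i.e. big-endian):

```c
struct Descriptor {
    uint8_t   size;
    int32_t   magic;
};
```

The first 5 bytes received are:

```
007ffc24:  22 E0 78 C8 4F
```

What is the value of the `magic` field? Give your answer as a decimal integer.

-528955313

`magic` follows `size` (1 byte), so it starts at byte offset 1 and occupies 4 bytes.
Bytes at offsets 1..4: E0 78 C8 4F.
Big-endian stores the most-significant byte at the lowest address.
The bytes are already most-significant first: 0xE078C84F.
Top bit is set, so as a signed 32-bit value this is 0xE078C84F − 2^32 = -528955313.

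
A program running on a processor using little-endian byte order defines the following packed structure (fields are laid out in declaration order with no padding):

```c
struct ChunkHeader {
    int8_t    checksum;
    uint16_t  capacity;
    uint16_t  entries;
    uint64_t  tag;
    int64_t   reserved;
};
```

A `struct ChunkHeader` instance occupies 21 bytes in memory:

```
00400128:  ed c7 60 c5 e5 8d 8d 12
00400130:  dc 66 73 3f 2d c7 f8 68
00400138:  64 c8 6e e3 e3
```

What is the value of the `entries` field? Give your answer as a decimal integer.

58821

`entries` follows `checksum` (1 B), `capacity` (2 B), so it starts at offset 1 + 2 = 3 and occupies 2 bytes.
Bytes at offsets 3..4: C5 E5.
In little-endian order the low byte comes first in memory.
Reassemble most-significant byte first: E5 C5 → 0xE5C5.
0xE5C5 = 58821.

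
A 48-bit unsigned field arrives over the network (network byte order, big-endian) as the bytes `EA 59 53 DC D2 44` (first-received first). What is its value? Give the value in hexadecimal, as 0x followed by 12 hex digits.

0xEA5953DCD244

Big-endian stores the most-significant byte at the lowest address.
The bytes are already most-significant first: 0xEA5953DCD244.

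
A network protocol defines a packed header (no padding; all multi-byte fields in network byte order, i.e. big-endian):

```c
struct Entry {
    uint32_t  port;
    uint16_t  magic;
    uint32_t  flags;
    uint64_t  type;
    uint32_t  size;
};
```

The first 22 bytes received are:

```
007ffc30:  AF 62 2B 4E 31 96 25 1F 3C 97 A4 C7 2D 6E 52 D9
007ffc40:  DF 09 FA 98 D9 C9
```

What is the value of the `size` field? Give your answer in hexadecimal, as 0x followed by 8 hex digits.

`size` follows `port` (4 B), `magic` (2 B), `flags` (4 B), `type` (8 B), so it starts at offset 4 + 2 + 4 + 8 = 18 and occupies 4 bytes.
Bytes at offsets 18..21: FA 98 D9 C9.
Big-endian stores the most-significant byte at the lowest address.
The bytes are already most-significant first: 0xFA98D9C9.

0xFA98D9C9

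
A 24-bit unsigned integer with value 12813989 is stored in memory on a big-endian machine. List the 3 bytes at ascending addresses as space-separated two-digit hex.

12813989 in hexadecimal, padded to 24 bits, is 0xC386A5.
Split into bytes (most-significant first): C3 86 A5.
Big-endian: lowest address holds the most-significant byte.
So the memory order matches the most-significant-first order: C3 86 A5.

C3 86 A5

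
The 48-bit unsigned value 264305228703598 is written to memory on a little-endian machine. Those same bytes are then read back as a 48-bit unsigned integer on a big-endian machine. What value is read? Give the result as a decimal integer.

264305228703598 in 48-bit hexadecimal is 0xF0625B44E76E.
Stored little-endian, the bytes at ascending addresses are 6E E7 44 5B 62 F0.
Read back as big-endian, the last byte is least significant, giving 0x6EE7445B62F0.
0x6EE7445B62F0 = 121939563340528.

121939563340528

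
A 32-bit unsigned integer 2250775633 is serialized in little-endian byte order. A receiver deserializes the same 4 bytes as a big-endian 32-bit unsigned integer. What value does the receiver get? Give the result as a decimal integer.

1360799878

2250775633 in 32-bit hexadecimal is 0x86281C51.
Stored little-endian, the bytes at ascending addresses are 51 1C 28 86.
Read back as big-endian, the last byte is least significant, giving 0x511C2886.
0x511C2886 = 1360799878.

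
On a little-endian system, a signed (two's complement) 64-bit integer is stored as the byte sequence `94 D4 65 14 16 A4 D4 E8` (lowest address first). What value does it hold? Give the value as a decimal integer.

-1669529147109157740

In little-endian order the low byte comes first in memory.
Reassemble most-significant byte first: E8 D4 A4 16 14 65 D4 94 → 0xE8D4A4161465D494.
Top bit is set, so as a signed 64-bit value this is 0xE8D4A4161465D494 − 2^64 = -1669529147109157740.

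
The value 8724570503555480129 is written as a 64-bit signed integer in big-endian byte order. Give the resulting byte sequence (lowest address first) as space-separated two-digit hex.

8724570503555480129 in hexadecimal, padded to 64 bits, is 0x7913E6A5F2467A41.
Split into bytes (most-significant first): 79 13 E6 A5 F2 46 7A 41.
In big-endian order the high byte comes first in memory.
So the memory order matches the most-significant-first order: 79 13 E6 A5 F2 46 7A 41.

79 13 E6 A5 F2 46 7A 41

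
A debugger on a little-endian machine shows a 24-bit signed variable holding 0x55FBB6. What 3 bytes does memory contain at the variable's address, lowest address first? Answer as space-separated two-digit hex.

B6 FB 55

Split into bytes (most-significant first): 55 FB B6.
Little-endian: lowest address holds the least-significant byte.
So at ascending addresses the bytes are B6 FB 55.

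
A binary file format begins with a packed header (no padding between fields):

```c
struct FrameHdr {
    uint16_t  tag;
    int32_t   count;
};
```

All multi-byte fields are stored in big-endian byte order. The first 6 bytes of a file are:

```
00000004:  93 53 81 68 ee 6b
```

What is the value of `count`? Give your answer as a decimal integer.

-2123829653

`count` follows `tag` (2 bytes), so it starts at byte offset 2 and occupies 4 bytes.
Bytes at offsets 2..5: 81 68 EE 6B.
Big-endian stores the most-significant byte at the lowest address.
The bytes are already most-significant first: 0x8168EE6B.
Top bit is set, so as a signed 32-bit value this is 0x8168EE6B − 2^32 = -2123829653.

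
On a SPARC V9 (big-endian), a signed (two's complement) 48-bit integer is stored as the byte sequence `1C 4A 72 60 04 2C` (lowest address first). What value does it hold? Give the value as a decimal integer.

Big-endian: lowest address holds the most-significant byte.
The bytes are already most-significant first: 0x1C4A7260042C.
0x1C4A7260042C = 31106072052780.

31106072052780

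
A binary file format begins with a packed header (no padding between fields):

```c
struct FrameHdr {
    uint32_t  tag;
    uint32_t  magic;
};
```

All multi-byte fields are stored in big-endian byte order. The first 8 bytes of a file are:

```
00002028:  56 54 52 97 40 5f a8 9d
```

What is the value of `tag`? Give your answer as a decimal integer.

1448366743

`tag` is the first field, at byte offset 0, occupying 4 bytes.
Bytes at offsets 0..3: 56 54 52 97.
Big-endian stores the most-significant byte at the lowest address.
The bytes are already most-significant first: 0x56545297.
0x56545297 = 1448366743.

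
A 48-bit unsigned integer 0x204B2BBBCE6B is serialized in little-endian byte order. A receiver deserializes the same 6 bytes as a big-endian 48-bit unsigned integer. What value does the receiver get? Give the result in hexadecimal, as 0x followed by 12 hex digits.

0x6BCEBB2B4B20

Stored little-endian, the bytes at ascending addresses are 6B CE BB 2B 4B 20.
Read back as big-endian, the last byte is least significant, giving 0x6BCEBB2B4B20.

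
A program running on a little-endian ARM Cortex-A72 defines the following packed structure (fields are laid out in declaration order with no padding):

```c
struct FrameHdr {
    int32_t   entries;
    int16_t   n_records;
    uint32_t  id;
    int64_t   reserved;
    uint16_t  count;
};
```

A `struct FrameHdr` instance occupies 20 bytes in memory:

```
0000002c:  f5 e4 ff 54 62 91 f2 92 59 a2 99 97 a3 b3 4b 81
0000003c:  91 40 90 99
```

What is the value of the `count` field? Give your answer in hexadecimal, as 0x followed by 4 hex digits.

0x9990

`count` follows `entries` (4 B), `n_records` (2 B), `id` (4 B), `reserved` (8 B), so it starts at offset 4 + 2 + 4 + 8 = 18 and occupies 2 bytes.
Bytes at offsets 18..19: 90 99.
In little-endian order the low byte comes first in memory.
Reassemble most-significant byte first: 99 90 → 0x9990.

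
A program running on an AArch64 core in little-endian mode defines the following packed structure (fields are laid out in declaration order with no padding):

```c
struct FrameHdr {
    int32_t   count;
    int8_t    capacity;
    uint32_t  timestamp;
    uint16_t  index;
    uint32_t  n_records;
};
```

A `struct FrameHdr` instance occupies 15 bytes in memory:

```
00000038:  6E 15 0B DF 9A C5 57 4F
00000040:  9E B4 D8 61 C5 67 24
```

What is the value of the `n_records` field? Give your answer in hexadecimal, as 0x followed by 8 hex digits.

0x2467C561

`n_records` follows `count` (4 B), `capacity` (1 B), `timestamp` (4 B), `index` (2 B), so it starts at offset 4 + 1 + 4 + 2 = 11 and occupies 4 bytes.
Bytes at offsets 11..14: 61 C5 67 24.
Little-endian: lowest address holds the least-significant byte.
Reassemble most-significant byte first: 24 67 C5 61 → 0x2467C561.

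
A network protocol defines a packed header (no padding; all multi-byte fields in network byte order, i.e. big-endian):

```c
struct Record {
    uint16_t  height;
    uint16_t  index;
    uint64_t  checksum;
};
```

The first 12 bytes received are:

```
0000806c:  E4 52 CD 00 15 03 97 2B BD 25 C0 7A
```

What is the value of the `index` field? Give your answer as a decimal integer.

52480

`index` follows `height` (2 bytes), so it starts at byte offset 2 and occupies 2 bytes.
Bytes at offsets 2..3: CD 00.
Big-endian stores the most-significant byte at the lowest address.
The bytes are already most-significant first: 0xCD00.
0xCD00 = 52480.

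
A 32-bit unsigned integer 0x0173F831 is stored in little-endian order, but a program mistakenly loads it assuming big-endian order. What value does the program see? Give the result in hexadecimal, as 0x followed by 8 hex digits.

0x31F87301

Stored little-endian, the bytes at ascending addresses are 31 F8 73 01.
Read back as big-endian, the last byte is least significant, giving 0x31F87301.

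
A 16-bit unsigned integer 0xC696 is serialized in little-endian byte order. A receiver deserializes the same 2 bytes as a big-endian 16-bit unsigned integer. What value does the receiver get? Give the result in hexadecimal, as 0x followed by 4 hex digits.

0x96C6

Stored little-endian, the bytes at ascending addresses are 96 C6.
Read back as big-endian, the last byte is least significant, giving 0x96C6.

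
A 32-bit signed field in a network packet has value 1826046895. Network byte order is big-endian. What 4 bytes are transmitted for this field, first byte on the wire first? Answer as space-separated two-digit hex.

6C D7 43 AF

1826046895 in hexadecimal, padded to 32 bits, is 0x6CD743AF.
Split into bytes (most-significant first): 6C D7 43 AF.
In big-endian order the high byte comes first in memory.
So the memory order matches the most-significant-first order: 6C D7 43 AF.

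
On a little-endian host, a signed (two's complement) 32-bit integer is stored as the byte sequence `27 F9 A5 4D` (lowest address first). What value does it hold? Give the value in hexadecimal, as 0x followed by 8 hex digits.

Little-endian stores the least-significant byte at the lowest address.
Reassemble most-significant byte first: 4D A5 F9 27 → 0x4DA5F927.

0x4DA5F927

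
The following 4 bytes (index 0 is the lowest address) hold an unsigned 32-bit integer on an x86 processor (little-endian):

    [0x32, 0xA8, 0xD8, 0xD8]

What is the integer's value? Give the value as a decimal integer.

Little-endian stores the least-significant byte at the lowest address.
Reassemble most-significant byte first: D8 D8 A8 32 → 0xD8D8A832.
0xD8D8A832 = 3638077490.

3638077490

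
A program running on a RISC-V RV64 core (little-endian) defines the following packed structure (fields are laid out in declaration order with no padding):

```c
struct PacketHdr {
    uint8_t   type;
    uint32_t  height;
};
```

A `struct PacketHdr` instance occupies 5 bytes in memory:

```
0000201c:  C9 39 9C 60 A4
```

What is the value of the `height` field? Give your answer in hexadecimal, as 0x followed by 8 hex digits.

0xA4609C39

`height` follows `type` (1 byte), so it starts at byte offset 1 and occupies 4 bytes.
Bytes at offsets 1..4: 39 9C 60 A4.
Little-endian: lowest address holds the least-significant byte.
Reassemble most-significant byte first: A4 60 9C 39 → 0xA4609C39.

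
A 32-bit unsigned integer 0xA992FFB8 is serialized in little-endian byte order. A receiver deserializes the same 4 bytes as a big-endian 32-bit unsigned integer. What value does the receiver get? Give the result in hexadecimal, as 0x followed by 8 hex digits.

Stored little-endian, the bytes at ascending addresses are B8 FF 92 A9.
Read back as big-endian, the last byte is least significant, giving 0xB8FF92A9.

0xB8FF92A9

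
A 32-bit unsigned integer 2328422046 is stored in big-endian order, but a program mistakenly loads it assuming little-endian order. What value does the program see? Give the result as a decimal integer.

2328422046 in 32-bit hexadecimal is 0x8AC8E69E.
Stored big-endian, the bytes at ascending addresses are 8A C8 E6 9E.
Read back as little-endian, the first byte is least significant, giving 0x9EE6C88A.
0x9EE6C88A = 2665924746.

2665924746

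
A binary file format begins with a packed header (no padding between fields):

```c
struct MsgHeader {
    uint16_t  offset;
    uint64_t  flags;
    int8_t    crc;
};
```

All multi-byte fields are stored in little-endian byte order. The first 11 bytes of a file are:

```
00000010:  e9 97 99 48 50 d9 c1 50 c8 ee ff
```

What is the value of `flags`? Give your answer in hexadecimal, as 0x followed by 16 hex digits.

`flags` follows `offset` (2 bytes), so it starts at byte offset 2 and occupies 8 bytes.
Bytes at offsets 2..9: 99 48 50 D9 C1 50 C8 EE.
In little-endian order the low byte comes first in memory.
Reassemble most-significant byte first: EE C8 50 C1 D9 50 48 99 → 0xEEC850C1D9504899.

0xEEC850C1D9504899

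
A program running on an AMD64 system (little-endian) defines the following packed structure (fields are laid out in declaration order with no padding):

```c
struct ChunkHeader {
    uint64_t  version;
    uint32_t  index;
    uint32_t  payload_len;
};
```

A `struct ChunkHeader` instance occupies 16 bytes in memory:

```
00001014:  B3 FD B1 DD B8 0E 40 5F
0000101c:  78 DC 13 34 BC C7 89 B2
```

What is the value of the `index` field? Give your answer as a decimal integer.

`index` follows `version` (8 bytes), so it starts at byte offset 8 and occupies 4 bytes.
Bytes at offsets 8..11: 78 DC 13 34.
Little-endian stores the least-significant byte at the lowest address.
Reassemble most-significant byte first: 34 13 DC 78 → 0x3413DC78.
0x3413DC78 = 873716856.

873716856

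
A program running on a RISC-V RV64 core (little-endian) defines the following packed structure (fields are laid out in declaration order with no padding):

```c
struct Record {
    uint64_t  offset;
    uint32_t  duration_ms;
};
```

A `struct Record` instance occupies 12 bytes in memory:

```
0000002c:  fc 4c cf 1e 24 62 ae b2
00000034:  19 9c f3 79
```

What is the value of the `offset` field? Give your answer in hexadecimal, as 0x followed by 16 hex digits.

0xB2AE62241ECF4CFC

`offset` is the first field, at byte offset 0, occupying 8 bytes.
Bytes at offsets 0..7: FC 4C CF 1E 24 62 AE B2.
In little-endian order the low byte comes first in memory.
Reassemble most-significant byte first: B2 AE 62 24 1E CF 4C FC → 0xB2AE62241ECF4CFC.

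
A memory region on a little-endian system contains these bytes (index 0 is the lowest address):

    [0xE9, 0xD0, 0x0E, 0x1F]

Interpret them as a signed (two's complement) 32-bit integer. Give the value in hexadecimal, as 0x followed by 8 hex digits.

0x1F0ED0E9

In little-endian order the low byte comes first in memory.
Reassemble most-significant byte first: 1F 0E D0 E9 → 0x1F0ED0E9.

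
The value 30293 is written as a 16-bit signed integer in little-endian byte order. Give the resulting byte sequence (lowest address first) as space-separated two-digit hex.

30293 in hexadecimal, padded to 16 bits, is 0x7655.
Split into bytes (most-significant first): 76 55.
Little-endian stores the least-significant byte at the lowest address.
So at ascending addresses the bytes are 55 76.

55 76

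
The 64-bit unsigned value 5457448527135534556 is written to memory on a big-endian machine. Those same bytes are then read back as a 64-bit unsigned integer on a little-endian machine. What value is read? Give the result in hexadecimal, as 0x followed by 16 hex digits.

5457448527135534556 in 64-bit hexadecimal is 0x4BBCC08547E46DDC.
Stored big-endian, the bytes at ascending addresses are 4B BC C0 85 47 E4 6D DC.
Read back as little-endian, the first byte is least significant, giving 0xDC6DE44785C0BC4B.

0xDC6DE44785C0BC4B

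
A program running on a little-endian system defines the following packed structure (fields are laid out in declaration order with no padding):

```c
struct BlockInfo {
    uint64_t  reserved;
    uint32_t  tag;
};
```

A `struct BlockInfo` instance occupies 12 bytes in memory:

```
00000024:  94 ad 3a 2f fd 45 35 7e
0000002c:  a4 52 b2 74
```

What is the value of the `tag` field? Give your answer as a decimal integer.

`tag` follows `reserved` (8 bytes), so it starts at byte offset 8 and occupies 4 bytes.
Bytes at offsets 8..11: A4 52 B2 74.
Little-endian: lowest address holds the least-significant byte.
Reassemble most-significant byte first: 74 B2 52 A4 → 0x74B252A4.
0x74B252A4 = 1957843620.

1957843620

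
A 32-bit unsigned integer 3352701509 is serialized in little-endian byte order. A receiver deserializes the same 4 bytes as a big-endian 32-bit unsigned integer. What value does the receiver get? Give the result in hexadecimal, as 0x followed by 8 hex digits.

0x452AD6C7

3352701509 in 32-bit hexadecimal is 0xC7D62A45.
Stored little-endian, the bytes at ascending addresses are 45 2A D6 C7.
Read back as big-endian, the last byte is least significant, giving 0x452AD6C7.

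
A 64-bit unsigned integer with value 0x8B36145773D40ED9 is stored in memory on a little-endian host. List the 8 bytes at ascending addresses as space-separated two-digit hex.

D9 0E D4 73 57 14 36 8B

Split into bytes (most-significant first): 8B 36 14 57 73 D4 0E D9.
In little-endian order the low byte comes first in memory.
So at ascending addresses the bytes are D9 0E D4 73 57 14 36 8B.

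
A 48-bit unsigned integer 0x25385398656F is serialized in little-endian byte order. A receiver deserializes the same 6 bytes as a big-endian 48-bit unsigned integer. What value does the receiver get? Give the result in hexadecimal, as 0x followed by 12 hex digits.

0x6F6598533825

Stored little-endian, the bytes at ascending addresses are 6F 65 98 53 38 25.
Read back as big-endian, the last byte is least significant, giving 0x6F6598533825.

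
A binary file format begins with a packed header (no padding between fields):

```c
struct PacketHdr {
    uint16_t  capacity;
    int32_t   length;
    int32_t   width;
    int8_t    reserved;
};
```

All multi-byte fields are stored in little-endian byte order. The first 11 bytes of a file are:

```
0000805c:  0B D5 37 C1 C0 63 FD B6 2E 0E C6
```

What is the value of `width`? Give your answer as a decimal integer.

237942525

`width` follows `capacity` (2 B), `length` (4 B), so it starts at offset 2 + 4 = 6 and occupies 4 bytes.
Bytes at offsets 6..9: FD B6 2E 0E.
Little-endian: lowest address holds the least-significant byte.
Reassemble most-significant byte first: 0E 2E B6 FD → 0x0E2EB6FD.
0x0E2EB6FD = 237942525.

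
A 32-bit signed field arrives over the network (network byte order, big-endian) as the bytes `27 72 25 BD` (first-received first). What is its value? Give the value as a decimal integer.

661792189

Big-endian stores the most-significant byte at the lowest address.
The bytes are already most-significant first: 0x277225BD.
0x277225BD = 661792189.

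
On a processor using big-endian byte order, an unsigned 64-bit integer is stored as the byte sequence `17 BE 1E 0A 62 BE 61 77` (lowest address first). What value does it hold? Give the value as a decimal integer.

1710837938402517367

In big-endian order the high byte comes first in memory.
The bytes are already most-significant first: 0x17BE1E0A62BE6177.
0x17BE1E0A62BE6177 = 1710837938402517367.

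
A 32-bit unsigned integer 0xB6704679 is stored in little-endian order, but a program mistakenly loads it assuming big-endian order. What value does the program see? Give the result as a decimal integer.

Stored little-endian, the bytes at ascending addresses are 79 46 70 B6.
Read back as big-endian, the last byte is least significant, giving 0x794670B6.
0x794670B6 = 2034659510.

2034659510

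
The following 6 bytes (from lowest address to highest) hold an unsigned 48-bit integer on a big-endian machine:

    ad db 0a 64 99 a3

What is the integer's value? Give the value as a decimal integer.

191156283808163

In big-endian order the high byte comes first in memory.
The bytes are already most-significant first: 0xADDB0A6499A3.
0xADDB0A6499A3 = 191156283808163.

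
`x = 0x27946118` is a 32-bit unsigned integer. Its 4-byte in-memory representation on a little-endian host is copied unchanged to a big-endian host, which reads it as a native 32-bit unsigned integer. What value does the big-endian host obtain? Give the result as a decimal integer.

409048103

Stored little-endian, the bytes at ascending addresses are 18 61 94 27.
Read back as big-endian, the last byte is least significant, giving 0x18619427.
0x18619427 = 409048103.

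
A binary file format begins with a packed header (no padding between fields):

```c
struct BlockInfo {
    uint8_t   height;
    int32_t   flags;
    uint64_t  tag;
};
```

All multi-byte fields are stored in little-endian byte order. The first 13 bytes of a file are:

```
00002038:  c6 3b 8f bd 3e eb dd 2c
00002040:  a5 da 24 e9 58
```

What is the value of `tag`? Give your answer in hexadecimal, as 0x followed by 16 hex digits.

0x58E924DAA52CDDEB

`tag` follows `height` (1 B), `flags` (4 B), so it starts at offset 1 + 4 = 5 and occupies 8 bytes.
Bytes at offsets 5..12: EB DD 2C A5 DA 24 E9 58.
In little-endian order the low byte comes first in memory.
Reassemble most-significant byte first: 58 E9 24 DA A5 2C DD EB → 0x58E924DAA52CDDEB.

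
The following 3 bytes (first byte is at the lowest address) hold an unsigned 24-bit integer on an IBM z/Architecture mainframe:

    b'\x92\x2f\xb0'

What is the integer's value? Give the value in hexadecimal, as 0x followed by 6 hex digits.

0x922FB0

Big-endian stores the most-significant byte at the lowest address.
The bytes are already most-significant first: 0x922FB0.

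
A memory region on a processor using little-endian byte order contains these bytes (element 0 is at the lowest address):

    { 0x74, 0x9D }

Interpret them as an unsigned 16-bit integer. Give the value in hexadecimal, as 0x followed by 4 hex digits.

Little-endian stores the least-significant byte at the lowest address.
Reassemble most-significant byte first: 9D 74 → 0x9D74.

0x9D74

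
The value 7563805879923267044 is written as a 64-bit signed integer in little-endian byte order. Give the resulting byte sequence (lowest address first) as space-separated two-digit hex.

E4 55 D6 7E 5F 09 F8 68

7563805879923267044 in hexadecimal, padded to 64 bits, is 0x68F8095F7ED655E4.
Split into bytes (most-significant first): 68 F8 09 5F 7E D6 55 E4.
In little-endian order the low byte comes first in memory.
So at ascending addresses the bytes are E4 55 D6 7E 5F 09 F8 68.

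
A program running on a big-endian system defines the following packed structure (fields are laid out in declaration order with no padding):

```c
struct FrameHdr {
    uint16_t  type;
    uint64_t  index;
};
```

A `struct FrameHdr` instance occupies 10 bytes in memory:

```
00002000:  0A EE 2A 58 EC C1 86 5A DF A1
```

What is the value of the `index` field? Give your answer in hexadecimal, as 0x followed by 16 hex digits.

0x2A58ECC1865ADFA1

`index` follows `type` (2 bytes), so it starts at byte offset 2 and occupies 8 bytes.
Bytes at offsets 2..9: 2A 58 EC C1 86 5A DF A1.
In big-endian order the high byte comes first in memory.
The bytes are already most-significant first: 0x2A58ECC1865ADFA1.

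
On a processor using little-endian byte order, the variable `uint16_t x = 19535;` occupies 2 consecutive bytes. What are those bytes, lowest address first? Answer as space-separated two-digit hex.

19535 in hexadecimal, padded to 16 bits, is 0x4C4F.
Split into bytes (most-significant first): 4C 4F.
Little-endian: lowest address holds the least-significant byte.
So at ascending addresses the bytes are 4F 4C.

4F 4C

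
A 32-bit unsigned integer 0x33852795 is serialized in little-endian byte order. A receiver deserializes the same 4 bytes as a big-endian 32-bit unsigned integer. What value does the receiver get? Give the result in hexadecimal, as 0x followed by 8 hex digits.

Stored little-endian, the bytes at ascending addresses are 95 27 85 33.
Read back as big-endian, the last byte is least significant, giving 0x95278533.

0x95278533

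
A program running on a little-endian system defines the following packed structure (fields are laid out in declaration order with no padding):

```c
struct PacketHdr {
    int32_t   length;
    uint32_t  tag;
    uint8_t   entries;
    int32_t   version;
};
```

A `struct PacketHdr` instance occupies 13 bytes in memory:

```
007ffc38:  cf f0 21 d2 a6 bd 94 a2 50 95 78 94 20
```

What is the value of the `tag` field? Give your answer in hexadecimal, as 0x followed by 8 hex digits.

`tag` follows `length` (4 bytes), so it starts at byte offset 4 and occupies 4 bytes.
Bytes at offsets 4..7: A6 BD 94 A2.
Little-endian stores the least-significant byte at the lowest address.
Reassemble most-significant byte first: A2 94 BD A6 → 0xA294BDA6.

0xA294BDA6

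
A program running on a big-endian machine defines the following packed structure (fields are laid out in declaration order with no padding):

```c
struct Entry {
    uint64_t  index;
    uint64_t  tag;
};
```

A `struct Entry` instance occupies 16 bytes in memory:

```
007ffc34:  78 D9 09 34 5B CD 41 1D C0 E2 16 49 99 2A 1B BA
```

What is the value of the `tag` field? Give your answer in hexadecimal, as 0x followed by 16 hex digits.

0xC0E21649992A1BBA

`tag` follows `index` (8 bytes), so it starts at byte offset 8 and occupies 8 bytes.
Bytes at offsets 8..15: C0 E2 16 49 99 2A 1B BA.
In big-endian order the high byte comes first in memory.
The bytes are already most-significant first: 0xC0E21649992A1BBA.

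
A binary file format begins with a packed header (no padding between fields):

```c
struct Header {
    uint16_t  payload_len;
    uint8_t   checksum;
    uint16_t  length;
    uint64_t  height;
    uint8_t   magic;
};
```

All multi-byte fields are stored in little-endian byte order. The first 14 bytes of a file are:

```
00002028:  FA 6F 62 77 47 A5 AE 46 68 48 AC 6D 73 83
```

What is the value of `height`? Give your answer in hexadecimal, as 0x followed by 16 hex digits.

`height` follows `payload_len` (2 B), `checksum` (1 B), `length` (2 B), so it starts at offset 2 + 1 + 2 = 5 and occupies 8 bytes.
Bytes at offsets 5..12: A5 AE 46 68 48 AC 6D 73.
Little-endian: lowest address holds the least-significant byte.
Reassemble most-significant byte first: 73 6D AC 48 68 46 AE A5 → 0x736DAC486846AEA5.

0x736DAC486846AEA5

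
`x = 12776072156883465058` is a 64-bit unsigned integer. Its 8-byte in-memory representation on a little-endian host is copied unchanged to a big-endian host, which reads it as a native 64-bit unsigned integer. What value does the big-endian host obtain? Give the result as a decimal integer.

7076224461182684593

12776072156883465058 in 64-bit hexadecimal is 0xB14DB9EFA7CC3362.
Stored little-endian, the bytes at ascending addresses are 62 33 CC A7 EF B9 4D B1.
Read back as big-endian, the last byte is least significant, giving 0x6233CCA7EFB94DB1.
0x6233CCA7EFB94DB1 = 7076224461182684593.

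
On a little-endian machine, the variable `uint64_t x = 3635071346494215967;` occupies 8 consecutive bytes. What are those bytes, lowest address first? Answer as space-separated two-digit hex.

3635071346494215967 in hexadecimal, padded to 64 bits, is 0x32725E2154FD171F.
Split into bytes (most-significant first): 32 72 5E 21 54 FD 17 1F.
In little-endian order the low byte comes first in memory.
So at ascending addresses the bytes are 1F 17 FD 54 21 5E 72 32.

1F 17 FD 54 21 5E 72 32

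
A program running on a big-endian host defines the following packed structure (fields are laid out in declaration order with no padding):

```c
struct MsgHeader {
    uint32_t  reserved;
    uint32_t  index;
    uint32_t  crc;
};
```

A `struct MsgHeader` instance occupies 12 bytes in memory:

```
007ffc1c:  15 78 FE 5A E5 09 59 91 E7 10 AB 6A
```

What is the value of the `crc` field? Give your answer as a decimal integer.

`crc` follows `reserved` (4 B), `index` (4 B), so it starts at offset 4 + 4 = 8 and occupies 4 bytes.
Bytes at offsets 8..11: E7 10 AB 6A.
Big-endian stores the most-significant byte at the lowest address.
The bytes are already most-significant first: 0xE710AB6A.
0xE710AB6A = 3876629354.

3876629354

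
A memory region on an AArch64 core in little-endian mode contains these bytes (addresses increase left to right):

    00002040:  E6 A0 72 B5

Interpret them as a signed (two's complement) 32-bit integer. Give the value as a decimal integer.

Little-endian: lowest address holds the least-significant byte.
Reassemble most-significant byte first: B5 72 A0 E6 → 0xB572A0E6.
Top bit is set, so as a signed 32-bit value this is 0xB572A0E6 − 2^32 = -1250778906.

-1250778906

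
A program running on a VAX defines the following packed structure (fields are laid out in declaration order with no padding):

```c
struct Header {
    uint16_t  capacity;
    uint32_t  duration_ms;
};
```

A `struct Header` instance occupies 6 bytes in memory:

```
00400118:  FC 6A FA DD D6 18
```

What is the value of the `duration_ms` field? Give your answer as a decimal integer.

`duration_ms` follows `capacity` (2 bytes), so it starts at byte offset 2 and occupies 4 bytes.
Bytes at offsets 2..5: FA DD D6 18.
In little-endian order the low byte comes first in memory.
Reassemble most-significant byte first: 18 D6 DD FA → 0x18D6DDFA.
0x18D6DDFA = 416734714.

416734714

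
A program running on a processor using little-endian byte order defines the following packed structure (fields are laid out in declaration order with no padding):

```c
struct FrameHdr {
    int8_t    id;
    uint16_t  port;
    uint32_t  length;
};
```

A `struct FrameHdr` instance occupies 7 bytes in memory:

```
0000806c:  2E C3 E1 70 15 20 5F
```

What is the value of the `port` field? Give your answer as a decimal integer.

57795

`port` follows `id` (1 byte), so it starts at byte offset 1 and occupies 2 bytes.
Bytes at offsets 1..2: C3 E1.
In little-endian order the low byte comes first in memory.
Reassemble most-significant byte first: E1 C3 → 0xE1C3.
0xE1C3 = 57795.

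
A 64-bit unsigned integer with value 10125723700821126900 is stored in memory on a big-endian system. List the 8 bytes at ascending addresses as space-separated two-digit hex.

8C 85 CC 0E B9 32 6E F4

10125723700821126900 in hexadecimal, padded to 64 bits, is 0x8C85CC0EB9326EF4.
Split into bytes (most-significant first): 8C 85 CC 0E B9 32 6E F4.
Big-endian: lowest address holds the most-significant byte.
So the memory order matches the most-significant-first order: 8C 85 CC 0E B9 32 6E F4.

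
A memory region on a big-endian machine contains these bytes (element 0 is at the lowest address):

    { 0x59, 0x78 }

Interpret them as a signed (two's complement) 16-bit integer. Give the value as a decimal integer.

Big-endian stores the most-significant byte at the lowest address.
The bytes are already most-significant first: 0x5978.
0x5978 = 22904.

22904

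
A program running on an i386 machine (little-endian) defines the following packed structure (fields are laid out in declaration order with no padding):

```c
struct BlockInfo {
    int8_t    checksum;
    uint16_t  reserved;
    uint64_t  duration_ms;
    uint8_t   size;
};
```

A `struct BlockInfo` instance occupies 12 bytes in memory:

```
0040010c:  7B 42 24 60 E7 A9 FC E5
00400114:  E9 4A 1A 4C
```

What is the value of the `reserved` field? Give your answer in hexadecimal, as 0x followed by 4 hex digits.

`reserved` follows `checksum` (1 byte), so it starts at byte offset 1 and occupies 2 bytes.
Bytes at offsets 1..2: 42 24.
Little-endian: lowest address holds the least-significant byte.
Reassemble most-significant byte first: 24 42 → 0x2442.

0x2442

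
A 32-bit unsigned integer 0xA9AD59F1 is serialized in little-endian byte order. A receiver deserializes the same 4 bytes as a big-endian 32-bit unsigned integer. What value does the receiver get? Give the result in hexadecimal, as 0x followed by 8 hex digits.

0xF159ADA9

Stored little-endian, the bytes at ascending addresses are F1 59 AD A9.
Read back as big-endian, the last byte is least significant, giving 0xF159ADA9.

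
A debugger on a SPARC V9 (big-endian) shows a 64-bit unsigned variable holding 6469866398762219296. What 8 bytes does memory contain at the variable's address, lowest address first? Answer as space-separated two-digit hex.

6469866398762219296 in hexadecimal, padded to 64 bits, is 0x59C99535FA753720.
Split into bytes (most-significant first): 59 C9 95 35 FA 75 37 20.
In big-endian order the high byte comes first in memory.
So the memory order matches the most-significant-first order: 59 C9 95 35 FA 75 37 20.

59 C9 95 35 FA 75 37 20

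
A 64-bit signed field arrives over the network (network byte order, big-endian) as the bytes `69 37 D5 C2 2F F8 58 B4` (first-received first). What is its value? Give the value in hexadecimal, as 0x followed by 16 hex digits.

Big-endian: lowest address holds the most-significant byte.
The bytes are already most-significant first: 0x6937D5C22FF858B4.

0x6937D5C22FF858B4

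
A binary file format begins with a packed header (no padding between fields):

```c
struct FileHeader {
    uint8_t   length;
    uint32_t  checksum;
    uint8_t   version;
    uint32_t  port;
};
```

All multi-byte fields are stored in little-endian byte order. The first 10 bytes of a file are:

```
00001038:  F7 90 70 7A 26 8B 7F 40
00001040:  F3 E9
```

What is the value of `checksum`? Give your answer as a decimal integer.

645558416

`checksum` follows `length` (1 byte), so it starts at byte offset 1 and occupies 4 bytes.
Bytes at offsets 1..4: 90 70 7A 26.
Little-endian stores the least-significant byte at the lowest address.
Reassemble most-significant byte first: 26 7A 70 90 → 0x267A7090.
0x267A7090 = 645558416.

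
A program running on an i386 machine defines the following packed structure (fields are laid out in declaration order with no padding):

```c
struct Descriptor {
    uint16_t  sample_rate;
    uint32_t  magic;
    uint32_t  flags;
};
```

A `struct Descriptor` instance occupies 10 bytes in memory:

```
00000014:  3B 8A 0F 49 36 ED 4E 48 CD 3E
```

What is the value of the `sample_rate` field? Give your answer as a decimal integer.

`sample_rate` is the first field, at byte offset 0, occupying 2 bytes.
Bytes at offsets 0..1: 3B 8A.
Little-endian: lowest address holds the least-significant byte.
Reassemble most-significant byte first: 8A 3B → 0x8A3B.
0x8A3B = 35387.

35387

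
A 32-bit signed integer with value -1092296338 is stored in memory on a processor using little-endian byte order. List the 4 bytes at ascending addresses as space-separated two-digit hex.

Two's complement of -1092296338 in 32 bits: 1092296338 = 0x411B1E92; invert → 0xBEE4E16D; add 1 → 0xBEE4E16E.
Split into bytes (most-significant first): BE E4 E1 6E.
Little-endian: lowest address holds the least-significant byte.
So at ascending addresses the bytes are 6E E1 E4 BE.

6E E1 E4 BE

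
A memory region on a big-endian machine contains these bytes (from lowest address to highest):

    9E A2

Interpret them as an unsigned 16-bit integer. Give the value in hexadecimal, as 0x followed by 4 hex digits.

0x9EA2

In big-endian order the high byte comes first in memory.
The bytes are already most-significant first: 0x9EA2.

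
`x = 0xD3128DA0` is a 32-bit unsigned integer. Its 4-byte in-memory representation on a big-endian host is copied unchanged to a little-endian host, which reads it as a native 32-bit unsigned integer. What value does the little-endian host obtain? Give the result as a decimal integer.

Stored big-endian, the bytes at ascending addresses are D3 12 8D A0.
Read back as little-endian, the first byte is least significant, giving 0xA08D12D3.
0xA08D12D3 = 2693599955.

2693599955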